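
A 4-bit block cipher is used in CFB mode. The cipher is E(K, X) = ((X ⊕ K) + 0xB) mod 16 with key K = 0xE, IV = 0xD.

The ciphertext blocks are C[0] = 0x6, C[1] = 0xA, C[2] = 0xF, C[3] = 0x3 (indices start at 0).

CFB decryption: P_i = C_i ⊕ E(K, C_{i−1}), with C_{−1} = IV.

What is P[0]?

P[0] = 0x8

P[0]: E(K, 0xD) = 0xE; 0x6 ⊕ 0xE = 0x8.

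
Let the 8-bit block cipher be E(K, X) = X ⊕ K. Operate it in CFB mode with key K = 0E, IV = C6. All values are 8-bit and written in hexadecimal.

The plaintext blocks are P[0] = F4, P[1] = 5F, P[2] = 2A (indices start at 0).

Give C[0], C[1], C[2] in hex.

C[0] = 3C, C[1] = 6D, C[2] = 49

CFB encryption: C_i = P_i ⊕ E(K, C_{i−1}), with C_{−1} = IV.
C[0]: E(K, C6) = C8; F4 ⊕ C8 = 3C.
C[1]: E(K, 3C) = 32; 5F ⊕ 32 = 6D.
C[2]: E(K, 6D) = 63; 2A ⊕ 63 = 49.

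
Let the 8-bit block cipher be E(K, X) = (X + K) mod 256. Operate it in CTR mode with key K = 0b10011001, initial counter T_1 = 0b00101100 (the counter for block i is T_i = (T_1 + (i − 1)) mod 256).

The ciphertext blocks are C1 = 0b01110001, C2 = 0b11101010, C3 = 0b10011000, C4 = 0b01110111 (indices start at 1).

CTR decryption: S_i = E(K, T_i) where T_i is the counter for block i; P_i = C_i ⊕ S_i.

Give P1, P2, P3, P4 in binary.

P1 = 0b10110100, P2 = 0b00101100, P3 = 0b01011111, P4 = 0b10111111

P1: T = 0b00101100, S = E(K, T) = 0b11000101; 0b01110001 ⊕ 0b11000101 = 0b10110100.
P2: T = 0b00101101, S = E(K, T) = 0b11000110; 0b11101010 ⊕ 0b11000110 = 0b00101100.
P3: T = 0b00101110, S = E(K, T) = 0b11000111; 0b10011000 ⊕ 0b11000111 = 0b01011111.
P4: T = 0b00101111, S = E(K, T) = 0b11001000; 0b01110111 ⊕ 0b11001000 = 0b10111111.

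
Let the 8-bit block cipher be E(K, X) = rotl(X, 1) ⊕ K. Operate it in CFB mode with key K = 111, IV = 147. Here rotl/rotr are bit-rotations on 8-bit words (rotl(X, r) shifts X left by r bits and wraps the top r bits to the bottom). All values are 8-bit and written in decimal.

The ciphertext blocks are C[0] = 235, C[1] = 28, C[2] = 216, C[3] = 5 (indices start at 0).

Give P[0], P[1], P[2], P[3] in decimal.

CFB decryption: P_i = C_i ⊕ E(K, C_{i−1}), with C_{−1} = IV.
P[0]: E(K, 147) = 72; 235 ⊕ 72 = 163.
P[1]: E(K, 235) = 184; 28 ⊕ 184 = 164.
P[2]: E(K, 28) = 87; 216 ⊕ 87 = 143.
P[3]: E(K, 216) = 222; 5 ⊕ 222 = 219.

P[0] = 163, P[1] = 164, P[2] = 143, P[3] = 219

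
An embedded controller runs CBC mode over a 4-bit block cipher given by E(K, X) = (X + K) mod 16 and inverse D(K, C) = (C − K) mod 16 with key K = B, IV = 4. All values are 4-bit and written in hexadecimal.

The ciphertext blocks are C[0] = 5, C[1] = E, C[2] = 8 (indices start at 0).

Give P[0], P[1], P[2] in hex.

CBC decryption: P_i = D(K, C_i) ⊕ C_{i−1}, with C_{−1} = IV.
P[0]: D(K, 5) = A; A ⊕ 4 = E.
P[1]: D(K, E) = 3; 3 ⊕ 5 = 6.
P[2]: D(K, 8) = D; D ⊕ E = 3.

P[0] = E, P[1] = 6, P[2] = 3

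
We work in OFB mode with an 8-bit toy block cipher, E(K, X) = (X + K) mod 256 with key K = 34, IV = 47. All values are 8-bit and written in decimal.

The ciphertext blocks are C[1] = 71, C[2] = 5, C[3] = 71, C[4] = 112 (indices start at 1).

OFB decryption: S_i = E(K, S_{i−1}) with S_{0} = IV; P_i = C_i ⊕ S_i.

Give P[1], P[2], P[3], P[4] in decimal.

P[1]: S = E(K, 47) = 81; 71 ⊕ 81 = 22.
P[2]: S = E(K, 81) = 115; 5 ⊕ 115 = 118.
P[3]: S = E(K, 115) = 149; 71 ⊕ 149 = 210.
P[4]: S = E(K, 149) = 183; 112 ⊕ 183 = 199.

P[1] = 22, P[2] = 118, P[3] = 210, P[4] = 199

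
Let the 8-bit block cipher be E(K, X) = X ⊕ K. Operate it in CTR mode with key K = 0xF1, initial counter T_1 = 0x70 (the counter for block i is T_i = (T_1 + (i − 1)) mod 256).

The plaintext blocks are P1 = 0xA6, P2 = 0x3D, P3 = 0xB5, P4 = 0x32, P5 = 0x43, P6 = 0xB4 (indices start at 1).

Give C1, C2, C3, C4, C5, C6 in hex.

C1 = 0x27, C2 = 0xBD, C3 = 0x36, C4 = 0xB0, C5 = 0xC6, C6 = 0x30

CTR encryption: S_i = E(K, T_i) where T_i is the counter for block i; C_i = P_i ⊕ S_i.
C1: T = 0x70, S = E(K, T) = 0x81; 0xA6 ⊕ 0x81 = 0x27.
C2: T = 0x71, S = E(K, T) = 0x80; 0x3D ⊕ 0x80 = 0xBD.
C3: T = 0x72, S = E(K, T) = 0x83; 0xB5 ⊕ 0x83 = 0x36.
C4: T = 0x73, S = E(K, T) = 0x82; 0x32 ⊕ 0x82 = 0xB0.
C5: T = 0x74, S = E(K, T) = 0x85; 0x43 ⊕ 0x85 = 0xC6.
C6: T = 0x75, S = E(K, T) = 0x84; 0xB4 ⊕ 0x84 = 0x30.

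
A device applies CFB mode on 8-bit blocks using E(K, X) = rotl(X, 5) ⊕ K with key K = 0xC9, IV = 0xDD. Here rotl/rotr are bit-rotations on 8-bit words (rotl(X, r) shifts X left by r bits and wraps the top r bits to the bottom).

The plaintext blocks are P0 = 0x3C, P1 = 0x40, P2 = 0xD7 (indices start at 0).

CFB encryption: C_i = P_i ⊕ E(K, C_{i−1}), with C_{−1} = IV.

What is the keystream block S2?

C0: E(K, 0xDD) = 0x72; 0x3C ⊕ 0x72 = 0x4E.
C1: E(K, 0x4E) = 0x00; 0x40 ⊕ 0x00 = 0x40.
C2: E(K, 0x40) = 0xC1; 0xD7 ⊕ 0xC1 = 0x16.
So S2 = 0xC1.

0xC1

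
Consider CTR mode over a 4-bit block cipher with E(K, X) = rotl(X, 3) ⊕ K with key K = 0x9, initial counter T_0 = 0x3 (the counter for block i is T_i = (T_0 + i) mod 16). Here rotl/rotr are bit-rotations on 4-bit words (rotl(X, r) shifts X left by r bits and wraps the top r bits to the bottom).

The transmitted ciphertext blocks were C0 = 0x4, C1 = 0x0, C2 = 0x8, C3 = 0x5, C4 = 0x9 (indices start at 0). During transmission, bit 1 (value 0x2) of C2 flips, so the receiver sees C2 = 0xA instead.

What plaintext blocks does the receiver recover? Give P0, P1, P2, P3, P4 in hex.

CTR decryption: S_i = E(K, T_i) where T_i is the counter for block i; P_i = C_i ⊕ S_i.
Only C2 changed, to 0xA. In CTR, a change in C_i flips the same bit in P_i only; the keystream is unaffected. Decrypting the received ciphertext:
P0: T = 0x3, S = E(K, T) = 0x0; 0x4 ⊕ 0x0 = 0x4.
P1: T = 0x4, S = E(K, T) = 0xB; 0x0 ⊕ 0xB = 0xB.
P2: T = 0x5, S = E(K, T) = 0x3; 0xA ⊕ 0x3 = 0x9.
P3: T = 0x6, S = E(K, T) = 0xA; 0x5 ⊕ 0xA = 0xF.
P4: T = 0x7, S = E(K, T) = 0x2; 0x9 ⊕ 0x2 = 0xB.
Blocks that differ from the original plaintext: P2.

P0 = 0x4, P1 = 0xB, P2 = 0x9, P3 = 0xF, P4 = 0xB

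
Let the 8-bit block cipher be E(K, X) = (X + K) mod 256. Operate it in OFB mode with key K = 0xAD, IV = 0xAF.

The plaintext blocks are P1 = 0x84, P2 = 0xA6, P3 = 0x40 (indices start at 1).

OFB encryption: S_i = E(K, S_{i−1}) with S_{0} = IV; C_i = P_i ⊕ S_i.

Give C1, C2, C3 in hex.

C1 = 0xD8, C2 = 0xAF, C3 = 0xF6

C1: S = E(K, 0xAF) = 0x5C; 0x84 ⊕ 0x5C = 0xD8.
C2: S = E(K, 0x5C) = 0x09; 0xA6 ⊕ 0x09 = 0xAF.
C3: S = E(K, 0x09) = 0xB6; 0x40 ⊕ 0xB6 = 0xF6.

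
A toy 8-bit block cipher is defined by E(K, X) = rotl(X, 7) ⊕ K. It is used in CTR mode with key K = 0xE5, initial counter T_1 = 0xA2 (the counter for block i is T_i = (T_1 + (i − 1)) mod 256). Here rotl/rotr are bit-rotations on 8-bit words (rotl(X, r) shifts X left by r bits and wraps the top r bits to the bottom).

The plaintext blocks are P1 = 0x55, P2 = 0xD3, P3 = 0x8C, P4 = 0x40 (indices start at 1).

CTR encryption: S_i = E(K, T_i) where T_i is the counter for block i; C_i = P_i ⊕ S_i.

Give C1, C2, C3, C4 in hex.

C1: T = 0xA2, S = E(K, T) = 0xB4; 0x55 ⊕ 0xB4 = 0xE1.
C2: T = 0xA3, S = E(K, T) = 0x34; 0xD3 ⊕ 0x34 = 0xE7.
C3: T = 0xA4, S = E(K, T) = 0xB7; 0x8C ⊕ 0xB7 = 0x3B.
C4: T = 0xA5, S = E(K, T) = 0x37; 0x40 ⊕ 0x37 = 0x77.

C1 = 0xE1, C2 = 0xE7, C3 = 0x3B, C4 = 0x77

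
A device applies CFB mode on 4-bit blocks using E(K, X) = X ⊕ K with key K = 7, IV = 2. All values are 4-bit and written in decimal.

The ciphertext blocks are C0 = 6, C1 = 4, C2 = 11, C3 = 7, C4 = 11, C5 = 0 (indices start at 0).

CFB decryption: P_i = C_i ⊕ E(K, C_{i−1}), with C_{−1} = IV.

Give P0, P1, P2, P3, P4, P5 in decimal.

P0: E(K, 2) = 5; 6 ⊕ 5 = 3.
P1: E(K, 6) = 1; 4 ⊕ 1 = 5.
P2: E(K, 4) = 3; 11 ⊕ 3 = 8.
P3: E(K, 11) = 12; 7 ⊕ 12 = 11.
P4: E(K, 7) = 0; 11 ⊕ 0 = 11.
P5: E(K, 11) = 12; 0 ⊕ 12 = 12.

P0 = 3, P1 = 5, P2 = 8, P3 = 11, P4 = 11, P5 = 12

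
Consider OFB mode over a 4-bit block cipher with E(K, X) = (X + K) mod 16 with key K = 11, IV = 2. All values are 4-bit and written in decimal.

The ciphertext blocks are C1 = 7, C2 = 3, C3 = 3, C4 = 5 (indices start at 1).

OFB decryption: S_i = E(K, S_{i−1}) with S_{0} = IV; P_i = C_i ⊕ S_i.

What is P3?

P3 = 0

P1: S = E(K, 2) = 13; 7 ⊕ 13 = 10.
P2: S = E(K, 13) = 8; 3 ⊕ 8 = 11.
P3: S = E(K, 8) = 3; 3 ⊕ 3 = 0.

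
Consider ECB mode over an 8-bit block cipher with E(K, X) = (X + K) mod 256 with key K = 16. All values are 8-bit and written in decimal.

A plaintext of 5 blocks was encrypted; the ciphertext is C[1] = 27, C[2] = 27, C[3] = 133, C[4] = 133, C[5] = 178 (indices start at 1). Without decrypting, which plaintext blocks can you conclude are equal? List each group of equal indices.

ECB encrypts each block independently with the same key, so equal ciphertext blocks imply equal plaintext blocks.
C[1] = C[2] = 27, so P[1] = P[2].
C[3] = C[4] = 133, so P[3] = P[4].

P[1] = P[2]; P[3] = P[4]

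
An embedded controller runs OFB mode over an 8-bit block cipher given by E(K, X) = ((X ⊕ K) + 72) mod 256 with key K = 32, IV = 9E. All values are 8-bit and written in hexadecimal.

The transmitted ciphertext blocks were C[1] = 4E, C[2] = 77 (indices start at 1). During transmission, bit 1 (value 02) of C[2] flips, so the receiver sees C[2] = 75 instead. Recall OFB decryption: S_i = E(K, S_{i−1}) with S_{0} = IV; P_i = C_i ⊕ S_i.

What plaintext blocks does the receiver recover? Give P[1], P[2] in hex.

P[1] = 50, P[2] = EB

Only C[2] changed, to 75. In OFB, a change in C_i flips the same bit in P_i only; the keystream is unaffected. Decrypting the received ciphertext:
P[1]: S = E(K, 9E) = 1E; 4E ⊕ 1E = 50.
P[2]: S = E(K, 1E) = 9E; 75 ⊕ 9E = EB.
Blocks that differ from the original plaintext: P[2].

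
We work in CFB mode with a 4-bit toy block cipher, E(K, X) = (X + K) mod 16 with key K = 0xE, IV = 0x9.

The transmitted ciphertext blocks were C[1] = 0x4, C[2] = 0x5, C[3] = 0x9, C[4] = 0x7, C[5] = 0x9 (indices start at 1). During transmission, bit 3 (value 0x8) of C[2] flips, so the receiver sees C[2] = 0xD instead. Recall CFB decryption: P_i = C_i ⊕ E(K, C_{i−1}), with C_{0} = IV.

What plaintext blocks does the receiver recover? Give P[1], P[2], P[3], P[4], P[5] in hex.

P[1] = 0x3, P[2] = 0xF, P[3] = 0x2, P[4] = 0x0, P[5] = 0xC

Only C[2] changed, to 0xD. In CFB, a change in C_i flips the same bit in P_i and garbles P_{i+1}. Decrypting the received ciphertext:
P[1]: E(K, 0x9) = 0x7; 0x4 ⊕ 0x7 = 0x3.
P[2]: E(K, 0x4) = 0x2; 0xD ⊕ 0x2 = 0xF.
P[3]: E(K, 0xD) = 0xB; 0x9 ⊕ 0xB = 0x2.
P[4]: E(K, 0x9) = 0x7; 0x7 ⊕ 0x7 = 0x0.
P[5]: E(K, 0x7) = 0x5; 0x9 ⊕ 0x5 = 0xC.
Blocks that differ from the original plaintext: P[2], P[3].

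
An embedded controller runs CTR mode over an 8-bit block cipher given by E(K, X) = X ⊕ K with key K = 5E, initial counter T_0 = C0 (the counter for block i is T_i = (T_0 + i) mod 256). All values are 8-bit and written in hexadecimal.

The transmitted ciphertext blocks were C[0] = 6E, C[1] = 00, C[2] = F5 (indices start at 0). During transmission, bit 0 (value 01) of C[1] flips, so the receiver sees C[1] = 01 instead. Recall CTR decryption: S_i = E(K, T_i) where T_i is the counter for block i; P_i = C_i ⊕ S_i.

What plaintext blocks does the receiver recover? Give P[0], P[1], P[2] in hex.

Only C[1] changed, to 01. In CTR, a change in C_i flips the same bit in P_i only; the keystream is unaffected. Decrypting the received ciphertext:
P[0]: T = C0, S = E(K, T) = 9E; 6E ⊕ 9E = F0.
P[1]: T = C1, S = E(K, T) = 9F; 01 ⊕ 9F = 9E.
P[2]: T = C2, S = E(K, T) = 9C; F5 ⊕ 9C = 69.
Blocks that differ from the original plaintext: P[1].

P[0] = F0, P[1] = 9E, P[2] = 69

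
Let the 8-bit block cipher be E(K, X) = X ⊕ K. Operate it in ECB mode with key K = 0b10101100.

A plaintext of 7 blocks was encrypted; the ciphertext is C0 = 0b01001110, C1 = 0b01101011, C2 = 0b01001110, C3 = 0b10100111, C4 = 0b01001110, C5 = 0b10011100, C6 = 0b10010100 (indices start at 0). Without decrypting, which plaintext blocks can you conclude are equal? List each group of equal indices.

ECB encrypts each block independently with the same key, so equal ciphertext blocks imply equal plaintext blocks.
C0 = C2 = C4 = 0b01001110, so P0 = P2 = P4.

P0 = P2 = P4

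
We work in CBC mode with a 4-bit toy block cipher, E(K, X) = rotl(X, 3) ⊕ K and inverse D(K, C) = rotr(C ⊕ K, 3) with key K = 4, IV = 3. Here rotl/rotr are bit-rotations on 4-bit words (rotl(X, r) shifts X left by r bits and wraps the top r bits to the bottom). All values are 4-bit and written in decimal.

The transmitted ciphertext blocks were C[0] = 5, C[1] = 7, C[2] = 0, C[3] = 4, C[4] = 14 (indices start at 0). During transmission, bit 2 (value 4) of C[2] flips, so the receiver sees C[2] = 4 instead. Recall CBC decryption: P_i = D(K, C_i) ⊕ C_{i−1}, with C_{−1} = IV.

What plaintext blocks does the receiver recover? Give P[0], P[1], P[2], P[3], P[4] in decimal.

Only C[2] changed, to 4. In CBC, a change in C_i garbles P_i and flips the same bit in P_{i+1}. Decrypting the received ciphertext:
P[0]: D(K, 5) = 2; 2 ⊕ 3 = 1.
P[1]: D(K, 7) = 6; 6 ⊕ 5 = 3.
P[2]: D(K, 4) = 0; 0 ⊕ 7 = 7.
P[3]: D(K, 4) = 0; 0 ⊕ 4 = 4.
P[4]: D(K, 14) = 5; 5 ⊕ 4 = 1.
Blocks that differ from the original plaintext: P[2], P[3].

P[0] = 1, P[1] = 3, P[2] = 7, P[3] = 4, P[4] = 1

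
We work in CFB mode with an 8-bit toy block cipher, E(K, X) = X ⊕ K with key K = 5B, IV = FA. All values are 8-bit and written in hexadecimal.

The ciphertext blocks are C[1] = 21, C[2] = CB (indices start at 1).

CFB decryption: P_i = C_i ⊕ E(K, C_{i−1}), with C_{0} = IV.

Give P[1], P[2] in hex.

P[1] = 80, P[2] = B1

P[1]: E(K, FA) = A1; 21 ⊕ A1 = 80.
P[2]: E(K, 21) = 7A; CB ⊕ 7A = B1.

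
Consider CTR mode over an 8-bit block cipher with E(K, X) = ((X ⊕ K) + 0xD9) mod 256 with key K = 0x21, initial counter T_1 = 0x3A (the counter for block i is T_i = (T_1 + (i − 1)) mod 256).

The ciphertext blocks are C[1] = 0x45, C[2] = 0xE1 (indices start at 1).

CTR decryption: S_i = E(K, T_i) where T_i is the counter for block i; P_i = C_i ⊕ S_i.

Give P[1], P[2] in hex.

P[1]: T = 0x3A, S = E(K, T) = 0xF4; 0x45 ⊕ 0xF4 = 0xB1.
P[2]: T = 0x3B, S = E(K, T) = 0xF3; 0xE1 ⊕ 0xF3 = 0x12.

P[1] = 0xB1, P[2] = 0x12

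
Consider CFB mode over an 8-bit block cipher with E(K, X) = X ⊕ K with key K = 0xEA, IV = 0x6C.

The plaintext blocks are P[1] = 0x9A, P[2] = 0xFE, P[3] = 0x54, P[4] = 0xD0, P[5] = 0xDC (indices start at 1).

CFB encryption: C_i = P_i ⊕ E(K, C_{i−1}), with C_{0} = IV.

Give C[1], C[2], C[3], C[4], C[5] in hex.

C[1]: E(K, 0x6C) = 0x86; 0x9A ⊕ 0x86 = 0x1C.
C[2]: E(K, 0x1C) = 0xF6; 0xFE ⊕ 0xF6 = 0x08.
C[3]: E(K, 0x08) = 0xE2; 0x54 ⊕ 0xE2 = 0xB6.
C[4]: E(K, 0xB6) = 0x5C; 0xD0 ⊕ 0x5C = 0x8C.
C[5]: E(K, 0x8C) = 0x66; 0xDC ⊕ 0x66 = 0xBA.

C[1] = 0x1C, C[2] = 0x08, C[3] = 0xB6, C[4] = 0x8C, C[5] = 0xBA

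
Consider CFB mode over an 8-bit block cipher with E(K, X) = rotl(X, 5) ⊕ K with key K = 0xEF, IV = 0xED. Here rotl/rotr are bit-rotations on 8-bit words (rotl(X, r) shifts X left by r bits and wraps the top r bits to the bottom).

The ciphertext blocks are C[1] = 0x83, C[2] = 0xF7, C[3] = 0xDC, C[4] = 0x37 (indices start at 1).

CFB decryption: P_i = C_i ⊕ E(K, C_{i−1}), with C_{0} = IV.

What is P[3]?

P[3] = 0xCD

P[3]: E(K, 0xF7) = 0x11; 0xDC ⊕ 0x11 = 0xCD.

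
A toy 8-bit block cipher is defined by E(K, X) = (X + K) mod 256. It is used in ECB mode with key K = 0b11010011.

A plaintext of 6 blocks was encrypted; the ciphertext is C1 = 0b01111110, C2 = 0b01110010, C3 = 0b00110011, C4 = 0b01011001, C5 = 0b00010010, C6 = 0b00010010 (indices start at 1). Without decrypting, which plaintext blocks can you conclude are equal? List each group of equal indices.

P5 = P6

ECB encrypts each block independently with the same key, so equal ciphertext blocks imply equal plaintext blocks.
C5 = C6 = 0b00010010, so P5 = P6.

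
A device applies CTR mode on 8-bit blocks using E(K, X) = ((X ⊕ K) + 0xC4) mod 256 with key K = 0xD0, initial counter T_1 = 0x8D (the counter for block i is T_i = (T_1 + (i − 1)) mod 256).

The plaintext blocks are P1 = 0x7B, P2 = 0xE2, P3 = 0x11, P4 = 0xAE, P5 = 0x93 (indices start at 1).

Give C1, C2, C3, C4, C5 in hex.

C1 = 0x5A, C2 = 0xC0, C3 = 0x32, C4 = 0xAA, C5 = 0x96

CTR encryption: S_i = E(K, T_i) where T_i is the counter for block i; C_i = P_i ⊕ S_i.
C1: T = 0x8D, S = E(K, T) = 0x21; 0x7B ⊕ 0x21 = 0x5A.
C2: T = 0x8E, S = E(K, T) = 0x22; 0xE2 ⊕ 0x22 = 0xC0.
C3: T = 0x8F, S = E(K, T) = 0x23; 0x11 ⊕ 0x23 = 0x32.
C4: T = 0x90, S = E(K, T) = 0x04; 0xAE ⊕ 0x04 = 0xAA.
C5: T = 0x91, S = E(K, T) = 0x05; 0x93 ⊕ 0x05 = 0x96.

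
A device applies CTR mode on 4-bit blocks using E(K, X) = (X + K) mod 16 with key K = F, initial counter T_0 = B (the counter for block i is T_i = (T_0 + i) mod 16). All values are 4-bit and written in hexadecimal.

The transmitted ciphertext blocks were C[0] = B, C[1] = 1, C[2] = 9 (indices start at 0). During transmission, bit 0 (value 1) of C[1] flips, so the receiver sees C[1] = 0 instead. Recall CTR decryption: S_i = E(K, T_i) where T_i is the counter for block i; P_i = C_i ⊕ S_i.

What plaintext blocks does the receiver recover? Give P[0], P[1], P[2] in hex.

Only C[1] changed, to 0. In CTR, a change in C_i flips the same bit in P_i only; the keystream is unaffected. Decrypting the received ciphertext:
P[0]: T = B, S = E(K, T) = A; B ⊕ A = 1.
P[1]: T = C, S = E(K, T) = B; 0 ⊕ B = B.
P[2]: T = D, S = E(K, T) = C; 9 ⊕ C = 5.
Blocks that differ from the original plaintext: P[1].

P[0] = 1, P[1] = B, P[2] = 5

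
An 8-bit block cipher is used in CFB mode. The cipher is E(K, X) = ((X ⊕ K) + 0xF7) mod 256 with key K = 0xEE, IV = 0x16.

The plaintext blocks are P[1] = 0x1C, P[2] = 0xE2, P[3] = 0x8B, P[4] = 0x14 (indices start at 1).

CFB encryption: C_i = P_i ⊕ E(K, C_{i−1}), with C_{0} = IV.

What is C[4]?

C[4] = 0x75

C[1]: E(K, 0x16) = 0xEF; 0x1C ⊕ 0xEF = 0xF3.
C[2]: E(K, 0xF3) = 0x14; 0xE2 ⊕ 0x14 = 0xF6.
C[3]: E(K, 0xF6) = 0x0F; 0x8B ⊕ 0x0F = 0x84.
C[4]: E(K, 0x84) = 0x61; 0x14 ⊕ 0x61 = 0x75.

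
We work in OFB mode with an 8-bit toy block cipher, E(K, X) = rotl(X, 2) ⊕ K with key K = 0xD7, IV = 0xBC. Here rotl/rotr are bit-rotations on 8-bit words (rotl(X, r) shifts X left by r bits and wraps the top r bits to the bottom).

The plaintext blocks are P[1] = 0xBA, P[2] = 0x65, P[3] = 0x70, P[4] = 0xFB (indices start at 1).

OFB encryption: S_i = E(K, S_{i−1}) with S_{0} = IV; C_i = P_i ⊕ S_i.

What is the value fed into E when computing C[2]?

C[1]: S = E(K, 0xBC) = 0x25; 0xBA ⊕ 0x25 = 0x9F.
C[2]: S = E(K, 0x25) = 0x43; 0x65 ⊕ 0x43 = 0x26.
So the input to E for block [2] is 0x25.

0x25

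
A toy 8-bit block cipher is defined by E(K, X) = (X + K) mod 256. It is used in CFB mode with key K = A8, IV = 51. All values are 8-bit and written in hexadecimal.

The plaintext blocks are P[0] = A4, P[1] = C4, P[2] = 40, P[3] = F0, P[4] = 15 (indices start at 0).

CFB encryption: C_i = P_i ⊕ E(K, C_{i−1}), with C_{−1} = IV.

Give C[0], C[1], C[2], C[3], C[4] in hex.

C[0] = 5D, C[1] = C1, C[2] = 29, C[3] = 21, C[4] = DC

C[0]: E(K, 51) = F9; A4 ⊕ F9 = 5D.
C[1]: E(K, 5D) = 05; C4 ⊕ 05 = C1.
C[2]: E(K, C1) = 69; 40 ⊕ 69 = 29.
C[3]: E(K, 29) = D1; F0 ⊕ D1 = 21.
C[4]: E(K, 21) = C9; 15 ⊕ C9 = DC.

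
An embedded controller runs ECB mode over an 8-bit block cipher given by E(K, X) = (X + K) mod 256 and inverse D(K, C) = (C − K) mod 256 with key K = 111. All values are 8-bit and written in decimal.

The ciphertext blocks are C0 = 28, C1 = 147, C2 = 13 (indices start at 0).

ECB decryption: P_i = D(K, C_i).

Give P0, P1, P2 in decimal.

P0: D(K, 28) = 173.
P1: D(K, 147) = 36.
P2: D(K, 13) = 158.

P0 = 173, P1 = 36, P2 = 158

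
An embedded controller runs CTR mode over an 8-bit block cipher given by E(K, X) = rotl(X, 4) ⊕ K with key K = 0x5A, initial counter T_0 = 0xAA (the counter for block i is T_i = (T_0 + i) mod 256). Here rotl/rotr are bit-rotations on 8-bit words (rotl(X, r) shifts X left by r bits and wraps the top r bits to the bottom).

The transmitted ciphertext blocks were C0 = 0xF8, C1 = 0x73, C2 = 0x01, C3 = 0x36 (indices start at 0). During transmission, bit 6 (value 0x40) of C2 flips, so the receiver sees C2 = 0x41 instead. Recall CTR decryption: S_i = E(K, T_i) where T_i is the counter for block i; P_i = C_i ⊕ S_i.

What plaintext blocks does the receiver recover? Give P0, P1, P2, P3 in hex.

Only C2 changed, to 0x41. In CTR, a change in C_i flips the same bit in P_i only; the keystream is unaffected. Decrypting the received ciphertext:
P0: T = 0xAA, S = E(K, T) = 0xF0; 0xF8 ⊕ 0xF0 = 0x08.
P1: T = 0xAB, S = E(K, T) = 0xE0; 0x73 ⊕ 0xE0 = 0x93.
P2: T = 0xAC, S = E(K, T) = 0x90; 0x41 ⊕ 0x90 = 0xD1.
P3: T = 0xAD, S = E(K, T) = 0x80; 0x36 ⊕ 0x80 = 0xB6.
Blocks that differ from the original plaintext: P2.

P0 = 0x08, P1 = 0x93, P2 = 0xD1, P3 = 0xB6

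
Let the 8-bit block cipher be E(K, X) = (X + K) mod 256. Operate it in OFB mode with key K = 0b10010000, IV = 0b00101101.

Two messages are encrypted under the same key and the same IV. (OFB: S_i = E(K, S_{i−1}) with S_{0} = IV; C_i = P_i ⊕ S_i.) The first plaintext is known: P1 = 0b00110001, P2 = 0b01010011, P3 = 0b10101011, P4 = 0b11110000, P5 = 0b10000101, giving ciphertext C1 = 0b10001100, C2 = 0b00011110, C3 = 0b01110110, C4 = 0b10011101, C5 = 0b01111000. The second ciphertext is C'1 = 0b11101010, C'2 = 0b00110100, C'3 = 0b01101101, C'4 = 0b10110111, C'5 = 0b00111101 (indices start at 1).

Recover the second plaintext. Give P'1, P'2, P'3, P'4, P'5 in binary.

In OFB with a reused IV, both messages share the same keystream S_i, so C_i ⊕ C'_i = P_i ⊕ P'_i and thus P'_i = P_i ⊕ C_i ⊕ C'_i.
P'1: 0b00110001 ⊕ 0b10001100 ⊕ 0b11101010 = 0b01010111.
P'2: 0b01010011 ⊕ 0b00011110 ⊕ 0b00110100 = 0b01111001.
P'3: 0b10101011 ⊕ 0b01110110 ⊕ 0b01101101 = 0b10110000.
P'4: 0b11110000 ⊕ 0b10011101 ⊕ 0b10110111 = 0b11011010.
P'5: 0b10000101 ⊕ 0b01111000 ⊕ 0b00111101 = 0b11000000.

P'1 = 0b01010111, P'2 = 0b01111001, P'3 = 0b10110000, P'4 = 0b11011010, P'5 = 0b11000000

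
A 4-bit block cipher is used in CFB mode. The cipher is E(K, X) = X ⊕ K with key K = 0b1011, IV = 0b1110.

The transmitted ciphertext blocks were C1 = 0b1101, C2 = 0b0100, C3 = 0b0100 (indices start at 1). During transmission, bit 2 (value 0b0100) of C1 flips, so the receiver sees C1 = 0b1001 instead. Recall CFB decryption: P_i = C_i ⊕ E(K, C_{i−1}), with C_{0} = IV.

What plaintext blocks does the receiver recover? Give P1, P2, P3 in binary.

P1 = 0b1100, P2 = 0b0110, P3 = 0b1011

Only C1 changed, to 0b1001. In CFB, a change in C_i flips the same bit in P_i and garbles P_{i+1}. Decrypting the received ciphertext:
P1: E(K, 0b1110) = 0b0101; 0b1001 ⊕ 0b0101 = 0b1100.
P2: E(K, 0b1001) = 0b0010; 0b0100 ⊕ 0b0010 = 0b0110.
P3: E(K, 0b0100) = 0b1111; 0b0100 ⊕ 0b1111 = 0b1011.
Blocks that differ from the original plaintext: P1, P2.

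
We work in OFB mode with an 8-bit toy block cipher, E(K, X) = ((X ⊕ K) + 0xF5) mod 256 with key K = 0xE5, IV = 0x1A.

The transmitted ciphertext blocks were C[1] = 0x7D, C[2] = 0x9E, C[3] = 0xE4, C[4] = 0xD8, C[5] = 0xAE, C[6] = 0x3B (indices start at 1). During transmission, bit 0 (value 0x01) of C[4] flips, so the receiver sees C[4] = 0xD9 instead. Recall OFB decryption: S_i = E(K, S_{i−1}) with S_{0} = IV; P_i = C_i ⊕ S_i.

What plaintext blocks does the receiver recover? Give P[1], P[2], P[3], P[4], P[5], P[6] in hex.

Only C[4] changed, to 0xD9. In OFB, a change in C_i flips the same bit in P_i only; the keystream is unaffected. Decrypting the received ciphertext:
P[1]: S = E(K, 0x1A) = 0xF4; 0x7D ⊕ 0xF4 = 0x89.
P[2]: S = E(K, 0xF4) = 0x06; 0x9E ⊕ 0x06 = 0x98.
P[3]: S = E(K, 0x06) = 0xD8; 0xE4 ⊕ 0xD8 = 0x3C.
P[4]: S = E(K, 0xD8) = 0x32; 0xD9 ⊕ 0x32 = 0xEB.
P[5]: S = E(K, 0x32) = 0xCC; 0xAE ⊕ 0xCC = 0x62.
P[6]: S = E(K, 0xCC) = 0x1E; 0x3B ⊕ 0x1E = 0x25.
Blocks that differ from the original plaintext: P[4].

P[1] = 0x89, P[2] = 0x98, P[3] = 0x3C, P[4] = 0xEB, P[5] = 0x62, P[6] = 0x25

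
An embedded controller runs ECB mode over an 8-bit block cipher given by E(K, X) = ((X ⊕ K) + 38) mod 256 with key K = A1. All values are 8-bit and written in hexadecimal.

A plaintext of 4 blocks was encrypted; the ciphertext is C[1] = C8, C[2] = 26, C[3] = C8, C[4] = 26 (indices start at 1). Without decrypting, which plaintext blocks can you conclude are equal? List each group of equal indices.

ECB encrypts each block independently with the same key, so equal ciphertext blocks imply equal plaintext blocks.
C[1] = C[3] = C8, so P[1] = P[3].
C[2] = C[4] = 26, so P[2] = P[4].

P[1] = P[3]; P[2] = P[4]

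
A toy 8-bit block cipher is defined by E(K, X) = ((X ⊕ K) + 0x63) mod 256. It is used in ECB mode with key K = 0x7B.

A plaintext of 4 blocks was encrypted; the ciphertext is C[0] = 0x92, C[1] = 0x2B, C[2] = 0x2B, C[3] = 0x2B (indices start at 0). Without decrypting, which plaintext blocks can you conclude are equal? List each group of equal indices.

P[1] = P[2] = P[3]

ECB encrypts each block independently with the same key, so equal ciphertext blocks imply equal plaintext blocks.
C[1] = C[2] = C[3] = 0x2B, so P[1] = P[2] = P[3].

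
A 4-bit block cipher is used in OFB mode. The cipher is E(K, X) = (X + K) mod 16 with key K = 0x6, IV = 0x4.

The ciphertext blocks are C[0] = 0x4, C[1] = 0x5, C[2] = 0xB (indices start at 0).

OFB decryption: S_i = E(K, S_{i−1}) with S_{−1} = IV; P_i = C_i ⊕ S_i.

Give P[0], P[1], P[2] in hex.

P[0] = 0xE, P[1] = 0x5, P[2] = 0xD

P[0]: S = E(K, 0x4) = 0xA; 0x4 ⊕ 0xA = 0xE.
P[1]: S = E(K, 0xA) = 0x0; 0x5 ⊕ 0x0 = 0x5.
P[2]: S = E(K, 0x0) = 0x6; 0xB ⊕ 0x6 = 0xD.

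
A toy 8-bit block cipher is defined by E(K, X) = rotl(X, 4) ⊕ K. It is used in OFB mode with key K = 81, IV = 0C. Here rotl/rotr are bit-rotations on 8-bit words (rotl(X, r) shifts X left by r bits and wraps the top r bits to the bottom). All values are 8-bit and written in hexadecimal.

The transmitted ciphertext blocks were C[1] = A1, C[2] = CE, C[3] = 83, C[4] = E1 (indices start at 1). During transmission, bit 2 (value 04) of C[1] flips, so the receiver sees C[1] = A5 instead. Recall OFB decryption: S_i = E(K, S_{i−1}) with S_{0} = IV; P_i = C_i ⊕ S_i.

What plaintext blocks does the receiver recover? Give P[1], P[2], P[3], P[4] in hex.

Only C[1] changed, to A5. In OFB, a change in C_i flips the same bit in P_i only; the keystream is unaffected. Decrypting the received ciphertext:
P[1]: S = E(K, 0C) = 41; A5 ⊕ 41 = E4.
P[2]: S = E(K, 41) = 95; CE ⊕ 95 = 5B.
P[3]: S = E(K, 95) = D8; 83 ⊕ D8 = 5B.
P[4]: S = E(K, D8) = 0C; E1 ⊕ 0C = ED.
Blocks that differ from the original plaintext: P[1].

P[1] = E4, P[2] = 5B, P[3] = 5B, P[4] = ED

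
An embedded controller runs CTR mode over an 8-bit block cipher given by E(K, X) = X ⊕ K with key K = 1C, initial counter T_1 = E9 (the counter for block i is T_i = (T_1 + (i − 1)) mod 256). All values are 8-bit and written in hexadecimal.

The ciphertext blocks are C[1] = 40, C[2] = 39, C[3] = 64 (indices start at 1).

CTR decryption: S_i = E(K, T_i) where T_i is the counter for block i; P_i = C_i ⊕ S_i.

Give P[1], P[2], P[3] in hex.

P[1] = B5, P[2] = CF, P[3] = 93

P[1]: T = E9, S = E(K, T) = F5; 40 ⊕ F5 = B5.
P[2]: T = EA, S = E(K, T) = F6; 39 ⊕ F6 = CF.
P[3]: T = EB, S = E(K, T) = F7; 64 ⊕ F7 = 93.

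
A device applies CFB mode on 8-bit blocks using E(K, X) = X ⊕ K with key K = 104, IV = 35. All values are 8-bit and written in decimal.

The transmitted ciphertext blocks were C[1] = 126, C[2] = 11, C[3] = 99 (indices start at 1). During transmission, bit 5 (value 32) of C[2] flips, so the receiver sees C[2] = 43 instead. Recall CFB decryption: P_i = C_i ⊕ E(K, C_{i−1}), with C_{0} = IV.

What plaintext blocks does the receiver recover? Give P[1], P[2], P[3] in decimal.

P[1] = 53, P[2] = 61, P[3] = 32

Only C[2] changed, to 43. In CFB, a change in C_i flips the same bit in P_i and garbles P_{i+1}. Decrypting the received ciphertext:
P[1]: E(K, 35) = 75; 126 ⊕ 75 = 53.
P[2]: E(K, 126) = 22; 43 ⊕ 22 = 61.
P[3]: E(K, 43) = 67; 99 ⊕ 67 = 32.
Blocks that differ from the original plaintext: P[2], P[3].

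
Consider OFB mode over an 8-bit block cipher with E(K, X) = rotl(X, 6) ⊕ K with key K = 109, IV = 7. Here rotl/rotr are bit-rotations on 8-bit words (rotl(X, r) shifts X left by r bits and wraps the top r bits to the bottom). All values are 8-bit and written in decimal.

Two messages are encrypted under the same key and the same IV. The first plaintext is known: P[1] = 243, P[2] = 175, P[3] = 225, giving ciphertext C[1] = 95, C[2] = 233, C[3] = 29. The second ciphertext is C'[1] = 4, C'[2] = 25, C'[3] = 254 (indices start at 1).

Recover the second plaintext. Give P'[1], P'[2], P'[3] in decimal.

In OFB with a reused IV, both messages share the same keystream S_i, so C_i ⊕ C'_i = P_i ⊕ P'_i and thus P'_i = P_i ⊕ C_i ⊕ C'_i.
P'[1]: 243 ⊕ 95 ⊕ 4 = 168.
P'[2]: 175 ⊕ 233 ⊕ 25 = 95.
P'[3]: 225 ⊕ 29 ⊕ 254 = 2.

P'[1] = 168, P'[2] = 95, P'[3] = 2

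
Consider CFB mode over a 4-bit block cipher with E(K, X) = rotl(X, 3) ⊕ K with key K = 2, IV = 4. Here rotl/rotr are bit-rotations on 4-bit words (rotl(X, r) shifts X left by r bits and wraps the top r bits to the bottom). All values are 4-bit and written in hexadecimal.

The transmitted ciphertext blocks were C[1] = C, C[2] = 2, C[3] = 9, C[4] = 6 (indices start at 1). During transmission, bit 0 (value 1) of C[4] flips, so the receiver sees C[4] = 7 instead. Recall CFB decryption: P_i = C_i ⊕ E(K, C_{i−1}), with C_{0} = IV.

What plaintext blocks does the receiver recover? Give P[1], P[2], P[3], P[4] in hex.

Only C[4] changed, to 7. In CFB, a change in C_i flips the same bit in P_i and garbles P_{i+1}. Decrypting the received ciphertext:
P[1]: E(K, 4) = 0; C ⊕ 0 = C.
P[2]: E(K, C) = 4; 2 ⊕ 4 = 6.
P[3]: E(K, 2) = 3; 9 ⊕ 3 = A.
P[4]: E(K, 9) = E; 7 ⊕ E = 9.
Blocks that differ from the original plaintext: P[4].

P[1] = C, P[2] = 6, P[3] = A, P[4] = 9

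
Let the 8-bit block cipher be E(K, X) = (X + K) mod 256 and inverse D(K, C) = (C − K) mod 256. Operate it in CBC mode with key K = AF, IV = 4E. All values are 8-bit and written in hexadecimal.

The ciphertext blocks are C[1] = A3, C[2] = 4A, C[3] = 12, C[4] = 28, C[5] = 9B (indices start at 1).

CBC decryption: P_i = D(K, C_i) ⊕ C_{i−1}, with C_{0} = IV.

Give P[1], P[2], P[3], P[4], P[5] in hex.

P[1]: D(K, A3) = F4; F4 ⊕ 4E = BA.
P[2]: D(K, 4A) = 9B; 9B ⊕ A3 = 38.
P[3]: D(K, 12) = 63; 63 ⊕ 4A = 29.
P[4]: D(K, 28) = 79; 79 ⊕ 12 = 6B.
P[5]: D(K, 9B) = EC; EC ⊕ 28 = C4.

P[1] = BA, P[2] = 38, P[3] = 29, P[4] = 6B, P[5] = C4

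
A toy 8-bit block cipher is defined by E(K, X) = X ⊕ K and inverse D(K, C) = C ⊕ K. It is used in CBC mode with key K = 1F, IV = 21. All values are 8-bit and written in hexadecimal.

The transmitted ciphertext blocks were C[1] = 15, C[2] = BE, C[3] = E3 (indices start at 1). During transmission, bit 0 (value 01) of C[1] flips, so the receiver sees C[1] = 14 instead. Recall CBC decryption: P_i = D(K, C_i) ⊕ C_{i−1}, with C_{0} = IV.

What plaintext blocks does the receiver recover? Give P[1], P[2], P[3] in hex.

P[1] = 2A, P[2] = B5, P[3] = 42

Only C[1] changed, to 14. In CBC, a change in C_i garbles P_i and flips the same bit in P_{i+1}. Decrypting the received ciphertext:
P[1]: D(K, 14) = 0B; 0B ⊕ 21 = 2A.
P[2]: D(K, BE) = A1; A1 ⊕ 14 = B5.
P[3]: D(K, E3) = FC; FC ⊕ BE = 42.
Blocks that differ from the original plaintext: P[1], P[2].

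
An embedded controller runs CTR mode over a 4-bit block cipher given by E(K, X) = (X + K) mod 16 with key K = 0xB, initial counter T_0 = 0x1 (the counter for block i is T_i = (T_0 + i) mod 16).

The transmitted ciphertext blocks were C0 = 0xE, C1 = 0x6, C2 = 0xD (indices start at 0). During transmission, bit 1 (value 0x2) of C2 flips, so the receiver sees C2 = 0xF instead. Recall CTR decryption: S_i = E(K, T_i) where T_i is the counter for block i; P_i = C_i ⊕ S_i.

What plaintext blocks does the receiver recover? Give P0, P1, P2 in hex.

Only C2 changed, to 0xF. In CTR, a change in C_i flips the same bit in P_i only; the keystream is unaffected. Decrypting the received ciphertext:
P0: T = 0x1, S = E(K, T) = 0xC; 0xE ⊕ 0xC = 0x2.
P1: T = 0x2, S = E(K, T) = 0xD; 0x6 ⊕ 0xD = 0xB.
P2: T = 0x3, S = E(K, T) = 0xE; 0xF ⊕ 0xE = 0x1.
Blocks that differ from the original plaintext: P2.

P0 = 0x2, P1 = 0xB, P2 = 0x1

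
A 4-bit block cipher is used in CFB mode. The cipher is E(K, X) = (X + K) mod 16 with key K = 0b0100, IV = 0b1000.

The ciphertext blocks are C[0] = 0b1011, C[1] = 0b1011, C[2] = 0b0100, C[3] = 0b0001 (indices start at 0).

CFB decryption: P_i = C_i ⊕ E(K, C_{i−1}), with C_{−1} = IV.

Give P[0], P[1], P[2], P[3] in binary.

P[0]: E(K, 0b1000) = 0b1100; 0b1011 ⊕ 0b1100 = 0b0111.
P[1]: E(K, 0b1011) = 0b1111; 0b1011 ⊕ 0b1111 = 0b0100.
P[2]: E(K, 0b1011) = 0b1111; 0b0100 ⊕ 0b1111 = 0b1011.
P[3]: E(K, 0b0100) = 0b1000; 0b0001 ⊕ 0b1000 = 0b1001.

P[0] = 0b0111, P[1] = 0b0100, P[2] = 0b1011, P[3] = 0b1001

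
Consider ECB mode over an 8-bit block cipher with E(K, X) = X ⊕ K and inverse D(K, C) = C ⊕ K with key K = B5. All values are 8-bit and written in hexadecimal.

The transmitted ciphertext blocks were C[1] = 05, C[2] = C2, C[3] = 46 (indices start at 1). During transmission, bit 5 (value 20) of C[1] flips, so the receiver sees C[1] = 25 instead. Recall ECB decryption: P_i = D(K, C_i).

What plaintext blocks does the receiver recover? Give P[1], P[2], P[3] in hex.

P[1] = 90, P[2] = 77, P[3] = F3

Only C[1] changed, to 25. In ECB, a change in C_i affects only P_i. Decrypting the received ciphertext:
P[1]: D(K, 25) = 90.
P[2]: D(K, C2) = 77.
P[3]: D(K, 46) = F3.
Blocks that differ from the original plaintext: P[1].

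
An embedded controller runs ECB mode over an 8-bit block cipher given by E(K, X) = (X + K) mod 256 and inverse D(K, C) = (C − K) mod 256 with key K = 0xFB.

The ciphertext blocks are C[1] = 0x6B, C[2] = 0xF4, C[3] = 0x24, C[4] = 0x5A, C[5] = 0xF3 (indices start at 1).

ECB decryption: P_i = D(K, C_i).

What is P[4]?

P[4]: D(K, 0x5A) = 0x5F.

P[4] = 0x5F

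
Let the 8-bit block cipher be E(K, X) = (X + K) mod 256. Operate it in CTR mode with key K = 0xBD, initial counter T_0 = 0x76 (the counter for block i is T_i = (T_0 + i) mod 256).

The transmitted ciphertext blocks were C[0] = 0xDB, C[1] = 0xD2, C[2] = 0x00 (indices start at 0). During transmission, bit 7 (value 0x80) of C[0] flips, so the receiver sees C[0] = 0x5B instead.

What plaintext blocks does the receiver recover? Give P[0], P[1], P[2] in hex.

CTR decryption: S_i = E(K, T_i) where T_i is the counter for block i; P_i = C_i ⊕ S_i.
Only C[0] changed, to 0x5B. In CTR, a change in C_i flips the same bit in P_i only; the keystream is unaffected. Decrypting the received ciphertext:
P[0]: T = 0x76, S = E(K, T) = 0x33; 0x5B ⊕ 0x33 = 0x68.
P[1]: T = 0x77, S = E(K, T) = 0x34; 0xD2 ⊕ 0x34 = 0xE6.
P[2]: T = 0x78, S = E(K, T) = 0x35; 0x00 ⊕ 0x35 = 0x35.
Blocks that differ from the original plaintext: P[0].

P[0] = 0x68, P[1] = 0xE6, P[2] = 0x35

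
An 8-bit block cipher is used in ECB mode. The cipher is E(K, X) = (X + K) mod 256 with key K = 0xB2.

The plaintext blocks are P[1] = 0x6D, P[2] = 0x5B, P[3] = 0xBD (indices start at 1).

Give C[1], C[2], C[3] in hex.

ECB encryption: C_i = E(K, P_i).
C[1]: E(K, 0x6D) = 0x1F.
C[2]: E(K, 0x5B) = 0x0D.
C[3]: E(K, 0xBD) = 0x6F.

C[1] = 0x1F, C[2] = 0x0D, C[3] = 0x6F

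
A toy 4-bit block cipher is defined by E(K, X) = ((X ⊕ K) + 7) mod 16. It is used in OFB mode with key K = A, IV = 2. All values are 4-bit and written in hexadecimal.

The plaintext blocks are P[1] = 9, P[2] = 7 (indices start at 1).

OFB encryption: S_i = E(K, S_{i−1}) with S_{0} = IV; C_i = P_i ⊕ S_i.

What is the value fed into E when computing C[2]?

C[1]: S = E(K, 2) = F; 9 ⊕ F = 6.
C[2]: S = E(K, F) = C; 7 ⊕ C = B.
So the input to E for block [2] is F.

F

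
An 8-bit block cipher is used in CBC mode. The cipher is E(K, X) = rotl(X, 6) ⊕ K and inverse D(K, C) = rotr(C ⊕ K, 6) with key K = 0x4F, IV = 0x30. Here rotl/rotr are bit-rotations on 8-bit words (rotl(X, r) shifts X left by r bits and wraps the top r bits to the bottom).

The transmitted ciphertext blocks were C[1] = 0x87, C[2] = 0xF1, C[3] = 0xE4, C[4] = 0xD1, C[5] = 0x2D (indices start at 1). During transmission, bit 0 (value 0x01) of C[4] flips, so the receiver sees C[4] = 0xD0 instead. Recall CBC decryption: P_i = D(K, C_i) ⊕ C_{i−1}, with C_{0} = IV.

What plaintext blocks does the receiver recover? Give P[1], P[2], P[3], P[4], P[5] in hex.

Only C[4] changed, to 0xD0. In CBC, a change in C_i garbles P_i and flips the same bit in P_{i+1}. Decrypting the received ciphertext:
P[1]: D(K, 0x87) = 0x23; 0x23 ⊕ 0x30 = 0x13.
P[2]: D(K, 0xF1) = 0xFA; 0xFA ⊕ 0x87 = 0x7D.
P[3]: D(K, 0xE4) = 0xAE; 0xAE ⊕ 0xF1 = 0x5F.
P[4]: D(K, 0xD0) = 0x7E; 0x7E ⊕ 0xE4 = 0x9A.
P[5]: D(K, 0x2D) = 0x89; 0x89 ⊕ 0xD0 = 0x59.
Blocks that differ from the original plaintext: P[4], P[5].

P[1] = 0x13, P[2] = 0x7D, P[3] = 0x5F, P[4] = 0x9A, P[5] = 0x59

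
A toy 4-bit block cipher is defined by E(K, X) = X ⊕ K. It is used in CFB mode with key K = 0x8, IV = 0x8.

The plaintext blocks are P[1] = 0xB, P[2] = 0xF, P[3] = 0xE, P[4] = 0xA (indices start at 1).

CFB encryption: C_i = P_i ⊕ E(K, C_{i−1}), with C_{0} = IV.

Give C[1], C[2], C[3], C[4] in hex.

C[1] = 0xB, C[2] = 0xC, C[3] = 0xA, C[4] = 0x8

C[1]: E(K, 0x8) = 0x0; 0xB ⊕ 0x0 = 0xB.
C[2]: E(K, 0xB) = 0x3; 0xF ⊕ 0x3 = 0xC.
C[3]: E(K, 0xC) = 0x4; 0xE ⊕ 0x4 = 0xA.
C[4]: E(K, 0xA) = 0x2; 0xA ⊕ 0x2 = 0x8.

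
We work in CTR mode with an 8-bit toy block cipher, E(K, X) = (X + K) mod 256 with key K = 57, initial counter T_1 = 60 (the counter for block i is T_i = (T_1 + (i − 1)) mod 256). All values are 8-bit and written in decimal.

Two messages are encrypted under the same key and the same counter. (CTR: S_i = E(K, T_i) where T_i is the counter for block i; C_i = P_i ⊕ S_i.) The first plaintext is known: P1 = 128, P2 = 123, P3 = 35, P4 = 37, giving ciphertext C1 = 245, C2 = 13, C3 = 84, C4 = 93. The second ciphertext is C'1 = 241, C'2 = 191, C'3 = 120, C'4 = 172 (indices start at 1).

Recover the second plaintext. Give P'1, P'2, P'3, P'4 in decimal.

P'1 = 132, P'2 = 201, P'3 = 15, P'4 = 212

In CTR with a reused counter, both messages share the same keystream S_i, so C_i ⊕ C'_i = P_i ⊕ P'_i and thus P'_i = P_i ⊕ C_i ⊕ C'_i.
P'1: 128 ⊕ 245 ⊕ 241 = 132.
P'2: 123 ⊕ 13 ⊕ 191 = 201.
P'3: 35 ⊕ 84 ⊕ 120 = 15.
P'4: 37 ⊕ 93 ⊕ 172 = 212.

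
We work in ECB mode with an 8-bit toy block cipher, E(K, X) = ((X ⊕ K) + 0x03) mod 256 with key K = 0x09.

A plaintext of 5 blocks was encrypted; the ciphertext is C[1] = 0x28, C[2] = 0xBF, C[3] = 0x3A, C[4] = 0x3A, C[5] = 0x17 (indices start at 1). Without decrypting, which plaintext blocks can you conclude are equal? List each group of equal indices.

P[3] = P[4]

ECB encrypts each block independently with the same key, so equal ciphertext blocks imply equal plaintext blocks.
C[3] = C[4] = 0x3A, so P[3] = P[4].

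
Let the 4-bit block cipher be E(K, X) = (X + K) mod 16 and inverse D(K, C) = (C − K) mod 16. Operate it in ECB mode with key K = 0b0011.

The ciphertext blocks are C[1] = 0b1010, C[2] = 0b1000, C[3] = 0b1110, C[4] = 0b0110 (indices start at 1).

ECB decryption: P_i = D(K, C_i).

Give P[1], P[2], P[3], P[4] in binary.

P[1] = 0b0111, P[2] = 0b0101, P[3] = 0b1011, P[4] = 0b0011

P[1]: D(K, 0b1010) = 0b0111.
P[2]: D(K, 0b1000) = 0b0101.
P[3]: D(K, 0b1110) = 0b1011.
P[4]: D(K, 0b0110) = 0b0011.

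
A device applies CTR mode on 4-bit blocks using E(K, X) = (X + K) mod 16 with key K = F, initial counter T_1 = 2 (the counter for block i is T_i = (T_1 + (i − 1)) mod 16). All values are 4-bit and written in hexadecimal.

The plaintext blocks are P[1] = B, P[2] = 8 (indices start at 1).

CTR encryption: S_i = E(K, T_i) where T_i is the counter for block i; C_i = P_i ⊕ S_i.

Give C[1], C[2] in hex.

C[1]: T = 2, S = E(K, T) = 1; B ⊕ 1 = A.
C[2]: T = 3, S = E(K, T) = 2; 8 ⊕ 2 = A.

C[1] = A, C[2] = A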